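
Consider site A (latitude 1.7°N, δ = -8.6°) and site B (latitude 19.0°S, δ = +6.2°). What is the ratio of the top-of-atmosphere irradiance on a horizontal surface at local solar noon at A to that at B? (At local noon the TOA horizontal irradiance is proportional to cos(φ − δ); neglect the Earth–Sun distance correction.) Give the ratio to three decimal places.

A: cos θ_z = cos(1.7° − (-8.6°)) = 0.9839.
B: cos θ_z = cos(-19.0° − (6.2°)) = 0.9048.
Ratio A/B = 0.9839 / 0.9048 = 1.0874.

1.087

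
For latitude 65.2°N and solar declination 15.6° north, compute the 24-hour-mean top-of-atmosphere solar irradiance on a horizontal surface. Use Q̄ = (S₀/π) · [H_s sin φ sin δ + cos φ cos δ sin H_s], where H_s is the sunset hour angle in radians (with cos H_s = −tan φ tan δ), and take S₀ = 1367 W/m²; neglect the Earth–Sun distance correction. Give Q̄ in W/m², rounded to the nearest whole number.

376 W/m²

The sunset hour angle satisfies cos H_s = −tan φ tan δ = -0.6043, giving H_s = 127.18°. In radians, H_s = 2.2197.
H_s sin φ sin δ = 2.2197 × 0.9078 × 0.2689 = 0.5418.
cos φ cos δ sin H_s = 0.4195 × 0.9632 × 0.7967 = 0.3219.
Q̄ = (1367/π) × (0.5418 + 0.3219) = 435.13 × 0.8637 = 375.82 W/m².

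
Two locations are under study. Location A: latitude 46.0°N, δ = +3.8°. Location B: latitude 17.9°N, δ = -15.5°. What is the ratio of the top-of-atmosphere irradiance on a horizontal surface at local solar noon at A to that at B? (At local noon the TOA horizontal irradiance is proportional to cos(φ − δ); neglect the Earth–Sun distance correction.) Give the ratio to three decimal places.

A: cos θ_z = cos(46.0° − (3.8°)) = 0.7408.
B: cos θ_z = cos(17.9° − (-15.5°)) = 0.8348.
Ratio A/B = 0.7408 / 0.8348 = 0.8874.

0.887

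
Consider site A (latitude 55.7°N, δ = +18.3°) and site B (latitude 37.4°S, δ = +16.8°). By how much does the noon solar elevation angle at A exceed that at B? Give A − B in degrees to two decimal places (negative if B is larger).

A: 90° − |55.7 − (18.3)| = 52.60°.
B: 90° − |-37.4 − (16.8)| = 35.80°.
A − B = 52.60 − 35.80 = 16.80°.

+16.80°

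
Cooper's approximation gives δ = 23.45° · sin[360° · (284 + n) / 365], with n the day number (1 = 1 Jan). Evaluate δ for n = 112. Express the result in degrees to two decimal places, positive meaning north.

+11.93°

360 × (284 + 112) / 365 = 390.575°; sin(390.575°) = 0.5087.
δ = 23.45 × 0.5087 = 11.929° ≈ +11.93°.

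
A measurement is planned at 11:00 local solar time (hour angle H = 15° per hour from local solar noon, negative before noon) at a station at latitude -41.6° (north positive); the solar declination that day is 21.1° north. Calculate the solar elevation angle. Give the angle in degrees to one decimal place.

25.8°

Hour angle H = 15° × (11 − 12) = -15.00°.
With φ = -41.6°, δ = 21.1°, H = -15.00°: sin φ sin δ = -0.2390, cos φ cos δ cos H = 0.6739, so cos θ_z = 0.4349.
θ_z = arccos(0.4349) = 64.22°, so the elevation is 90° − 64.22° = 25.78°.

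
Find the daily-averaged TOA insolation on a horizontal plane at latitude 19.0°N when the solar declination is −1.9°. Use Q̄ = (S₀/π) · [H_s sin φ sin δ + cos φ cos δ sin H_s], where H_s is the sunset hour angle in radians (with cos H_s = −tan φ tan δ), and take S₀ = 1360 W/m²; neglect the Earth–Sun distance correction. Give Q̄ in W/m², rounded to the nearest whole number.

402 W/m²

The sunset hour angle satisfies cos H_s = −tan φ tan δ = 0.0114, giving H_s = 89.35°. In radians, H_s = 1.5595.
H_s sin φ sin δ = 1.5595 × 0.3256 × -0.0332 = -0.0169.
cos φ cos δ sin H_s = 0.9455 × 0.9995 × 0.9999 = 0.9449.
Q̄ = (1360/π) × (-0.0169 + 0.9449) = 432.90 × 0.9280 = 401.73 W/m².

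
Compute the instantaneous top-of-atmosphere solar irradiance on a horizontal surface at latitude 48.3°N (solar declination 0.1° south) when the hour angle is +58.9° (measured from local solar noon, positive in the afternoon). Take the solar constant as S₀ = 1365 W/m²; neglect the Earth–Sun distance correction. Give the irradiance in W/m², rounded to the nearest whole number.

cos θ_z = sin φ sin δ + cos φ cos δ cos H = (0.7466)(-0.0017) + (0.6652)(1.0000)(0.5165) = 0.3423.
Top-of-atmosphere irradiance = S₀ cos θ_z = 1365 × 0.3423 = 467.24 W/m².

467 W/m²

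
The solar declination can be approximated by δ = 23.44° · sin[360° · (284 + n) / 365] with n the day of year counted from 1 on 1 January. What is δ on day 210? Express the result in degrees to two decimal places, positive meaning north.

+18.66°

360 × (284 + 210) / 365 = 487.233°; sin(487.233°) = 0.7962.
δ = 23.44 × 0.7962 = 18.663° ≈ +18.66°.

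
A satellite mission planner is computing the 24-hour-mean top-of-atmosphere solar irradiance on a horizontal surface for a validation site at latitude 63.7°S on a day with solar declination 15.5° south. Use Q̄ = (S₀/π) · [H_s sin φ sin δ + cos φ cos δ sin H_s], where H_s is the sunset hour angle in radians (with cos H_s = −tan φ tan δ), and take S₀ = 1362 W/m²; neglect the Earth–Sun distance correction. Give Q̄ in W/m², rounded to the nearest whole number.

378 W/m²

The sunset hour angle satisfies cos H_s = −tan φ tan δ = -0.5611, giving H_s = 124.13°. In radians, H_s = 2.1665.
H_s sin φ sin δ = 2.1665 × -0.8965 × -0.2672 = 0.5190.
cos φ cos δ sin H_s = 0.4431 × 0.9636 × 0.8278 = 0.3534.
Q̄ = (1362/π) × (0.5190 + 0.3534) = 433.54 × 0.8724 = 378.22 W/m².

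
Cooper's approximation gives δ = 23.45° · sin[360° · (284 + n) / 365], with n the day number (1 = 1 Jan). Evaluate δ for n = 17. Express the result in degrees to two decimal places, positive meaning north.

360 × (284 + 17) / 365 = 296.877°; sin(296.877°) = -0.8920.
δ = 23.45 × -0.8920 = -20.917° ≈ -20.92°.

-20.92°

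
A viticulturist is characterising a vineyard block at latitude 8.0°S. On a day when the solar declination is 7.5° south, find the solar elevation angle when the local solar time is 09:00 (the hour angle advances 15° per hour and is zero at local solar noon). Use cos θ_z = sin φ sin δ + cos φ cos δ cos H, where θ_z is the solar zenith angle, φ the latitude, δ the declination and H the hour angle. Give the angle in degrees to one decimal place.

45.4°

Hour angle H = 15° × (9 − 12) = -45.00°.
With φ = -8.0°, δ = -7.5°, H = -45.00°: sin φ sin δ = 0.0182, cos φ cos δ cos H = 0.6942, so cos θ_z = 0.7124.
θ_z = arccos(0.7124) = 44.57°, so the elevation is 90° − 44.57° = 45.43°.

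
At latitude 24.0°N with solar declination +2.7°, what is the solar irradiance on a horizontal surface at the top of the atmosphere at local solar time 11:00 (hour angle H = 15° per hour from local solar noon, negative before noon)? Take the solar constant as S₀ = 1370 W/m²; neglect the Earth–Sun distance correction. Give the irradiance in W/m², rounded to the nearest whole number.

1234 W/m²

Hour angle H = 15° × (11 − 12) = -15.00°.
cos θ_z = sin(24.0°) sin(2.7°) + cos(24.0°) cos(2.7°) cos(-15.00°) = 0.0192 + 0.8814 = 0.9006.
Top-of-atmosphere irradiance = S₀ cos θ_z = 1370 × 0.9006 = 1233.82 W/m².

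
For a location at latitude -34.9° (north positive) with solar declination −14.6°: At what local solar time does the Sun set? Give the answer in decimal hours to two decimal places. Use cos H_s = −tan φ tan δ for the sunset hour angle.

18.70 h

−tan φ tan δ = −(-0.6976)(-0.2605) = -0.1817; H_s = arccos(-0.1817) = 100.47°.
Sunset is at 12 + H_s/15 = 12 + 6.698 = 18.698 h local solar time.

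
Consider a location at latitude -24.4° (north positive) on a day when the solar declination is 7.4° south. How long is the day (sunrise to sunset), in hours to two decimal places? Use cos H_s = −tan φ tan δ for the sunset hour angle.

12.45 hours

−tan φ tan δ = −(-0.4536)(-0.1299) = -0.0589; H_s = arccos(-0.0589) = 93.38°.
Day length = 2 H_s / 15° h⁻¹ = 186.76° / 15 = 12.451 h.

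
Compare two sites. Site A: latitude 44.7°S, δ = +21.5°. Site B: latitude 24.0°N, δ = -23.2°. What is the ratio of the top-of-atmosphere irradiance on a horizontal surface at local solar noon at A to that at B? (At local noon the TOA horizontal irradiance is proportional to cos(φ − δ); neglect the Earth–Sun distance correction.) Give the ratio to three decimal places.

A: cos θ_z = cos(-44.7° − (21.5°)) = 0.4035.
B: cos θ_z = cos(24.0° − (-23.2°)) = 0.6794.
Ratio A/B = 0.4035 / 0.6794 = 0.5939.

0.594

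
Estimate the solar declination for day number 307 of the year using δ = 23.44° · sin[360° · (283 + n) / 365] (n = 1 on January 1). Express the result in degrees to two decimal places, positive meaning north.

360 × (283 + 307) / 365 = 581.918°; sin(581.918°) = -0.6681.
δ = 23.44 × -0.6681 = -15.660° ≈ -15.66°.

-15.66°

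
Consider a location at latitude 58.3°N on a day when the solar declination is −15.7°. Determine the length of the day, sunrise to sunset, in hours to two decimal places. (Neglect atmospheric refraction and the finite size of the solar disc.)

−tan φ tan δ = −(1.6191)(-0.2811) = 0.4551; H_s = arccos(0.4551) = 62.93°.
Day length = 2 H_s / 15° h⁻¹ = 125.86° / 15 = 8.391 h.

8.39 hours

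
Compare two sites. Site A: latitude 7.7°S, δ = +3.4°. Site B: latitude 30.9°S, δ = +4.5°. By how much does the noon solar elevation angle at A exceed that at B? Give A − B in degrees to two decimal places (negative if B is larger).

A: 90° − |-7.7 − (3.4)| = 78.90°.
B: 90° − |-30.9 − (4.5)| = 54.60°.
A − B = 78.90 − 54.60 = 24.30°.

+24.30°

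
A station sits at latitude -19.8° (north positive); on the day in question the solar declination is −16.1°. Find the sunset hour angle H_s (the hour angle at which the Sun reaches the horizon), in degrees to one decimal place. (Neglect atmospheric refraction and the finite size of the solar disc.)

The sunset hour angle satisfies cos H_s = −tan φ tan δ = -0.1039, giving H_s = 95.96°.

96.0°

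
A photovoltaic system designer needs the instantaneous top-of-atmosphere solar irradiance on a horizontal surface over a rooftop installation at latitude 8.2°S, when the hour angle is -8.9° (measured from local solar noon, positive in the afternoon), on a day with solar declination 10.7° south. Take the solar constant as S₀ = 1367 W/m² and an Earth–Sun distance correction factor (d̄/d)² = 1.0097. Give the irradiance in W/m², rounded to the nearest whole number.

With φ = -8.2°, δ = -10.7°, H = -8.90°: sin φ sin δ = 0.0265, cos φ cos δ cos H = 0.9609, so cos θ_z = 0.9874.
Top-of-atmosphere irradiance = S₀ (d̄/d)² cos θ_z = 1367 × 1.0097 × 0.9874 = 1362.87 W/m².

1363 W/m²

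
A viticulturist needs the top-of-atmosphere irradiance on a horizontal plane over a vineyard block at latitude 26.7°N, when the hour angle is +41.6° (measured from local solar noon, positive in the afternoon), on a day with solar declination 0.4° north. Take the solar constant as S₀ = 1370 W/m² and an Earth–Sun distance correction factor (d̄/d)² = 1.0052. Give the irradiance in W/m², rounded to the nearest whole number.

cos θ_z = sin φ sin δ + cos φ cos δ cos H = (0.4493)(0.0070) + (0.8934)(1.0000)(0.7478) = 0.6712.
Top-of-atmosphere irradiance = S₀ (d̄/d)² cos θ_z = 1370 × 1.0052 × 0.6712 = 924.33 W/m².

924 W/m²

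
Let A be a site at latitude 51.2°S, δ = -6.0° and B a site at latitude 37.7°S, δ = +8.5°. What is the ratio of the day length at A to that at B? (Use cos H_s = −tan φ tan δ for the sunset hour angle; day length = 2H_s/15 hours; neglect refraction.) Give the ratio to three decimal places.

A: H_s = arccos(−tan -51.2° · tan -6.0°) = 97.51°, so 2H_s/15 = 13.0013 h.
B: H_s = arccos(−tan -37.7° · tan 8.5°) = 83.37°, so 2H_s/15 = 11.1160 h.
Ratio A/B = 13.0013 / 11.1160 = 1.1696.

1.170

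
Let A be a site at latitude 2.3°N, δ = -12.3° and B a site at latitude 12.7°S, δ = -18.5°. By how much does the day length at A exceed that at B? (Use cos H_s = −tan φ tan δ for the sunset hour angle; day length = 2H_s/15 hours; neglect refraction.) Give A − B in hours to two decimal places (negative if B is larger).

-0.64 h

A: H_s = arccos(−tan 2.3° · tan -12.3°) = 89.50°, so 2H_s/15 = 11.9333 h.
B: H_s = arccos(−tan -12.7° · tan -18.5°) = 94.32°, so 2H_s/15 = 12.5760 h.
A − B = 11.9333 − 12.5760 = -0.6427 h.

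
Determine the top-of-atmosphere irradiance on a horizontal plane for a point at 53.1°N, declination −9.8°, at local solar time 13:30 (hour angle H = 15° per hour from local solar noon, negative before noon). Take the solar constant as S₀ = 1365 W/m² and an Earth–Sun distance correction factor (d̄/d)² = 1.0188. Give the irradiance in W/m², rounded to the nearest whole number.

Hour angle H = 15° × (13.5 − 12) = 22.50°.
cos θ_z = sin φ sin δ + cos φ cos δ cos H = (0.7997)(-0.1702) + (0.6004)(0.9854)(0.9239) = 0.4105.
Top-of-atmosphere irradiance = S₀ (d̄/d)² cos θ_z = 1365 × 1.0188 × 0.4105 = 570.87 W/m².

571 W/m²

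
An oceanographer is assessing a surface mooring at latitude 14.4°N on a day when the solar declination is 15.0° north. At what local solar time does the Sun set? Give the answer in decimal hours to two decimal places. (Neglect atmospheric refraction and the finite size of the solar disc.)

−tan φ tan δ = −(0.2568)(0.2679) = -0.0688; H_s = arccos(-0.0688) = 93.95°.
Sunset is at 12 + H_s/15 = 12 + 6.263 = 18.263 h local solar time.

18.26 h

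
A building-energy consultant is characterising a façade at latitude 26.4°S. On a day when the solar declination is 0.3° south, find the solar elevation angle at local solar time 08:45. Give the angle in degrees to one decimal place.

36.4°

Hour angle H = 15° × (8.75 − 12) = -48.75°.
cos θ_z = sin(-26.4°) sin(-0.3°) + cos(-26.4°) cos(-0.3°) cos(-48.75°) = 0.0023 + 0.5906 = 0.5929.
θ_z = arccos(0.5929) = 53.64°, so the elevation is 90° − 53.64° = 36.36°.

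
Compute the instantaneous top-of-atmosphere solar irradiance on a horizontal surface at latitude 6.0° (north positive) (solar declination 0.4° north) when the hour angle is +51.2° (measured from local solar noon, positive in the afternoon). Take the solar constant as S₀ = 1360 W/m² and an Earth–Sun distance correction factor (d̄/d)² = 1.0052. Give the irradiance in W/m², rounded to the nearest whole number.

853 W/m²

cos θ_z = sin(6.0°) sin(0.4°) + cos(6.0°) cos(0.4°) cos(51.20°) = 0.0007 + 0.6232 = 0.6239.
Top-of-atmosphere irradiance = S₀ (d̄/d)² cos θ_z = 1360 × 1.0052 × 0.6239 = 852.92 W/m².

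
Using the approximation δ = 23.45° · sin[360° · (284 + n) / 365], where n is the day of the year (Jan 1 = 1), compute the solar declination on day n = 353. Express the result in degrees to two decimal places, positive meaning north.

360 × (284 + 353) / 365 = 628.274°; sin(628.274°) = -0.9995.
δ = 23.45 × -0.9995 = -23.438° ≈ -23.44°.

-23.44°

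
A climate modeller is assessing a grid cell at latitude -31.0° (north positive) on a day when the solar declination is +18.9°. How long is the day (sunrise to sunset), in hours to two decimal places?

10.42 hours

cos H_s = −tan(-31.0°) · tan(18.9°) = 0.2057, so H_s = arccos(0.2057) = 78.13°.
Day length = 2 H_s / 15° h⁻¹ = 156.26° / 15 = 10.417 h.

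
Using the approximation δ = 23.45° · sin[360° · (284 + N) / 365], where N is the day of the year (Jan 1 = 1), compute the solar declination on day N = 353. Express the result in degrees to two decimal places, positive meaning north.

-23.44°

360 × (284 + 353) / 365 = 628.274°; sin(628.274°) = -0.9995.
δ = 23.45 × -0.9995 = -23.438° ≈ -23.44°.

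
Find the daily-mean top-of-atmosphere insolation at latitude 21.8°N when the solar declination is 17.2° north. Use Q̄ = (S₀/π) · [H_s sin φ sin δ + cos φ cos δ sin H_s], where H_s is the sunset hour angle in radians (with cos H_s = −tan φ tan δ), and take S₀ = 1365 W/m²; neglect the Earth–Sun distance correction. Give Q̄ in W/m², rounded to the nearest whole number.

−tan φ tan δ = −(0.4000)(0.3096) = -0.1238; H_s = arccos(-0.1238) = 97.11°. In radians, H_s = 1.6949.
H_s sin φ sin δ = 1.6949 × 0.3714 × 0.2957 = 0.1861.
cos φ cos δ sin H_s = 0.9285 × 0.9553 × 0.9923 = 0.8802.
Q̄ = (1365/π) × (0.1861 + 0.8802) = 434.49 × 1.0663 = 463.30 W/m².

463 W/m²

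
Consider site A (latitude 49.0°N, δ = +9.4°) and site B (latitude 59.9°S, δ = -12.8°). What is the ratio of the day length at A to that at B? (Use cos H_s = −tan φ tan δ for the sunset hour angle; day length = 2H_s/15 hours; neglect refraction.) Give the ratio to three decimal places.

A: H_s = arccos(−tan 49.0° · tan 9.4°) = 100.98°, so 2H_s/15 = 13.4640 h.
B: H_s = arccos(−tan -59.9° · tan -12.8°) = 113.07°, so 2H_s/15 = 15.0760 h.
Ratio A/B = 13.4640 / 15.0760 = 0.8931.

0.893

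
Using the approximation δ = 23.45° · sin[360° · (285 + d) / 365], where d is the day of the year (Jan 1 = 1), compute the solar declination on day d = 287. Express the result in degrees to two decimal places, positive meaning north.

-9.60°

360 × (285 + 287) / 365 = 564.164°; sin(564.164°) = -0.4093.
δ = 23.45 × -0.4093 = -9.598° ≈ -9.60°.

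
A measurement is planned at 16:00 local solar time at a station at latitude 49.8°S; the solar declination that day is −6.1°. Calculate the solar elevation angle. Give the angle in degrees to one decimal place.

23.7°

Hour angle H = 15° × (16 − 12) = 60.00°.
cos θ_z = sin φ sin δ + cos φ cos δ cos H = (-0.7638)(-0.1063) + (0.6455)(0.9943)(0.5000) = 0.4021.
θ_z = arccos(0.4021) = 66.29°, so the elevation is 90° − 66.29° = 23.71°.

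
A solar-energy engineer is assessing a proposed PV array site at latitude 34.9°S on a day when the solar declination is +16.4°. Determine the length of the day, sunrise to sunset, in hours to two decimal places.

10.42 hours

cos H_s = −tan(-34.9°) · tan(16.4°) = 0.2053, so H_s = arccos(0.2053) = 78.15°.
Day length = 2 H_s / 15° h⁻¹ = 156.30° / 15 = 10.420 h.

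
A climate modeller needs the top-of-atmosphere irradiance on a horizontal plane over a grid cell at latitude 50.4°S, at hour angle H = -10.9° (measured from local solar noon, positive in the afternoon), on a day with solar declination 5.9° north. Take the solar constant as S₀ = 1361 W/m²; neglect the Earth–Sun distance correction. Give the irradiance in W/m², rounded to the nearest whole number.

With φ = -50.4°, δ = 5.9°, H = -10.90°: sin φ sin δ = -0.0792, cos φ cos δ cos H = 0.6226, so cos θ_z = 0.5434.
Top-of-atmosphere irradiance = S₀ cos θ_z = 1361 × 0.5434 = 739.57 W/m².

740 W/m²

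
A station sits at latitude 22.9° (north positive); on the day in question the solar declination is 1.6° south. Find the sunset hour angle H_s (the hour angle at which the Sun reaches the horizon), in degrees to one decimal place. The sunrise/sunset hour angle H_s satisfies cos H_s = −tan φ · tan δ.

89.3°

cos H_s = −tan(22.9°) · tan(-1.6°) = 0.0118, so H_s = arccos(0.0118) = 89.32°.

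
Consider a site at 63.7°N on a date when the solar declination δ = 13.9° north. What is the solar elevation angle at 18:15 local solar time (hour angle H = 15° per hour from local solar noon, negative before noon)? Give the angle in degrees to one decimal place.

Hour angle H = 15° × (18.25 − 12) = 93.75°.
cos θ_z = sin φ sin δ + cos φ cos δ cos H = (0.8965)(0.2402) + (0.4431)(0.9707)(-0.0654) = 0.1872.
θ_z = arccos(0.1872) = 79.21°, so the elevation is 90° − 79.21° = 10.79°.

10.8°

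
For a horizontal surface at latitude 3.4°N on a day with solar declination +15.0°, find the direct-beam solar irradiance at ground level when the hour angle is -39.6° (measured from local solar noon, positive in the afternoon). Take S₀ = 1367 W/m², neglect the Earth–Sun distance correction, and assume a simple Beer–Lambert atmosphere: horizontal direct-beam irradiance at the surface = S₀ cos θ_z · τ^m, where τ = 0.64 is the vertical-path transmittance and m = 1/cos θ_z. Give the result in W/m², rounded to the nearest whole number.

With φ = 3.4°, δ = 15.0°, H = -39.60°: sin φ sin δ = 0.0153, cos φ cos δ cos H = 0.7429, so cos θ_z = 0.7582.
Air mass m = 1/cos θ_z = 1/0.7582 = 1.319; τ^m = 0.64^1.319 = 0.5551.
Surface direct beam = 1367 × 0.7582 × 0.5551 = 575.34 W/m².

575 W/m²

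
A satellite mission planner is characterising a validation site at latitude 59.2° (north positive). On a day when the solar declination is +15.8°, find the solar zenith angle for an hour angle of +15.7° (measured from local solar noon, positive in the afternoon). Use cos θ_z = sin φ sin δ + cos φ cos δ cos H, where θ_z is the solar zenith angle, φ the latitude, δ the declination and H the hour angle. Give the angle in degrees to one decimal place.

44.9°

cos θ_z = sin(59.2°) sin(15.8°) + cos(59.2°) cos(15.8°) cos(15.70°) = 0.2339 + 0.4743 = 0.7082.
θ_z = arccos(0.7082) = 44.91°.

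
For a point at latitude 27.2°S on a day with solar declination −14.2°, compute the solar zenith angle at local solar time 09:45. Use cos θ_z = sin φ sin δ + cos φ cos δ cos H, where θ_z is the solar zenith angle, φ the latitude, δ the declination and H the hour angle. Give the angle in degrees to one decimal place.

34.0°

Hour angle H = 15° × (9.75 − 12) = -33.75°.
With φ = -27.2°, δ = -14.2°, H = -33.75°: sin φ sin δ = 0.1121, cos φ cos δ cos H = 0.7169, so cos θ_z = 0.8290.
θ_z = arccos(0.8290) = 34.00°.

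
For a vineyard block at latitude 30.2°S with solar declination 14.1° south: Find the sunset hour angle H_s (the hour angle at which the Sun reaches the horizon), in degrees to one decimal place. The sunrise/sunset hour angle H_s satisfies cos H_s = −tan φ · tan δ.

98.4°

The sunset hour angle satisfies cos H_s = −tan φ tan δ = -0.1462, giving H_s = 98.41°.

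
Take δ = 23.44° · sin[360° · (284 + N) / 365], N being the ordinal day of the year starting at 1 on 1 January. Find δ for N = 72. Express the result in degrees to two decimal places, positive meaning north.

360 × (284 + 72) / 365 = 351.123°; sin(351.123°) = -0.1543.
δ = 23.44 × -0.1543 = -3.617° ≈ -3.62°.

-3.62°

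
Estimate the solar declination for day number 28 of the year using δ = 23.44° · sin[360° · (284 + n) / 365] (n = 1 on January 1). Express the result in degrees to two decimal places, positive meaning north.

-18.54°

360 × (284 + 28) / 365 = 307.726°; sin(307.726°) = -0.7909.
δ = 23.44 × -0.7909 = -18.539° ≈ -18.54°.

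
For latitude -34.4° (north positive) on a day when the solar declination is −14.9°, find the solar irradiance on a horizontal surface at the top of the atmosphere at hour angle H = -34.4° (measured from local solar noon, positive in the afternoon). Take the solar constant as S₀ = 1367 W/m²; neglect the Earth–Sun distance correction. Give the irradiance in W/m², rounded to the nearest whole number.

1098 W/m²

With φ = -34.4°, δ = -14.9°, H = -34.40°: sin φ sin δ = 0.1453, cos φ cos δ cos H = 0.6579, so cos θ_z = 0.8032.
Top-of-atmosphere irradiance = S₀ cos θ_z = 1367 × 0.8032 = 1097.97 W/m².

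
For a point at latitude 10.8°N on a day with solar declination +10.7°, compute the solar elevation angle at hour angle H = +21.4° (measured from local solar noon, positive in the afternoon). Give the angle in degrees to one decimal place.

69.0°

cos θ_z = sin(10.8°) sin(10.7°) + cos(10.8°) cos(10.7°) cos(21.40°) = 0.0348 + 0.8987 = 0.9335.
θ_z = arccos(0.9335) = 21.01°, so the elevation is 90° − 21.01° = 68.99°.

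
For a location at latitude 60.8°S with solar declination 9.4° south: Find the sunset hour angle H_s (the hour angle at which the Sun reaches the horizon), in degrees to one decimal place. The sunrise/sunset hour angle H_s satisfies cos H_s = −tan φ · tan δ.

cos H_s = −tan(-60.8°) · tan(-9.4°) = -0.2962, so H_s = arccos(-0.2962) = 107.23°.

107.2°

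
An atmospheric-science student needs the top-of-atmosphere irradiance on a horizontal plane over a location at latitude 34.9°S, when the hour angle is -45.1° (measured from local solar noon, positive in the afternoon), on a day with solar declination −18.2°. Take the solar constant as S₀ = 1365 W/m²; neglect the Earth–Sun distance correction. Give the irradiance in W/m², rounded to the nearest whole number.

995 W/m²

cos θ_z = sin φ sin δ + cos φ cos δ cos H = (-0.5721)(-0.3123) + (0.8202)(0.9500)(0.7059) = 0.7287.
Top-of-atmosphere irradiance = S₀ cos θ_z = 1365 × 0.7287 = 994.68 W/m².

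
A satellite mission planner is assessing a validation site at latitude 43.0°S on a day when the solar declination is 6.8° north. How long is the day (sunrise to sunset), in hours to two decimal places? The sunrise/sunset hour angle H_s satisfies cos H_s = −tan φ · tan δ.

11.15 hours

−tan φ tan δ = −(-0.9325)(0.1192) = 0.1112; H_s = arccos(0.1112) = 83.62°.
Day length = 2 H_s / 15° h⁻¹ = 167.24° / 15 = 11.149 h.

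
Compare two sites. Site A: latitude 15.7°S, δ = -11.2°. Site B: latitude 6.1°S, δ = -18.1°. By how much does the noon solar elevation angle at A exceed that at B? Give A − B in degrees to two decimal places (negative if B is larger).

A: 90° − |-15.7 − (-11.2)| = 85.50°.
B: 90° − |-6.1 − (-18.1)| = 78.00°.
A − B = 85.50 − 78.00 = 7.50°.

+7.50°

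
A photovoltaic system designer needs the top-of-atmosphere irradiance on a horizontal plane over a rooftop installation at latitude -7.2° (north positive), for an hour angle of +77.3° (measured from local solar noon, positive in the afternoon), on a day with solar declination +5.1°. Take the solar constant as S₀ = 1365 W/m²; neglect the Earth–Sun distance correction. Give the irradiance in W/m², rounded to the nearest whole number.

With φ = -7.2°, δ = 5.1°, H = 77.30°: sin φ sin δ = -0.0111, cos φ cos δ cos H = 0.2172, so cos θ_z = 0.2061.
Top-of-atmosphere irradiance = S₀ cos θ_z = 1365 × 0.2061 = 281.33 W/m².

281 W/m²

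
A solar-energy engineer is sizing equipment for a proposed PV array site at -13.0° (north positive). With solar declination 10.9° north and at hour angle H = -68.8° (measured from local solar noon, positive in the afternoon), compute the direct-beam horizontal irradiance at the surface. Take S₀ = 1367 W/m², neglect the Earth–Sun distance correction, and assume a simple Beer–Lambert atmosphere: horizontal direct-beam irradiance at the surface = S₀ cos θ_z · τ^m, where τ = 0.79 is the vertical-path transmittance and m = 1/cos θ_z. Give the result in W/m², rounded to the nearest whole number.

191 W/m²

cos θ_z = sin(-13.0°) sin(10.9°) + cos(-13.0°) cos(10.9°) cos(-68.80°) = -0.0425 + 0.3460 = 0.3035.
Air mass m = 1/cos θ_z = 1/0.3035 = 3.295; τ^m = 0.79^3.295 = 0.4599.
Surface direct beam = 1367 × 0.3035 × 0.4599 = 190.81 W/m².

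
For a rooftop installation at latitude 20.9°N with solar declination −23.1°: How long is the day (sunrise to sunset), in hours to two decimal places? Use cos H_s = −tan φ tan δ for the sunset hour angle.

10.75 hours

cos H_s = −tan(20.9°) · tan(-23.1°) = 0.1629, so H_s = arccos(0.1629) = 80.62°.
Day length = 2 H_s / 15° h⁻¹ = 161.24° / 15 = 10.749 h.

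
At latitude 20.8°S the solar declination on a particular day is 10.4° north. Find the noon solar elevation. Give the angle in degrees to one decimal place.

58.8°

At local solar noon the hour angle is zero, so the elevation is 90° − |φ − δ| = 90° − |-20.8° − (10.4°)| = 90° − 31.2° = 58.8°.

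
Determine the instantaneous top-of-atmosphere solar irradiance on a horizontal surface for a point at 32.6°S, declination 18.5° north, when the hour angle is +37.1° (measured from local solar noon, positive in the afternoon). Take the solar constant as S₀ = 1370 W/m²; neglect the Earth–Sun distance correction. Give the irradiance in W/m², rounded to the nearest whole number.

With φ = -32.6°, δ = 18.5°, H = 37.10°: sin φ sin δ = -0.1710, cos φ cos δ cos H = 0.6372, so cos θ_z = 0.4662.
Top-of-atmosphere irradiance = S₀ cos θ_z = 1370 × 0.4662 = 638.69 W/m².

639 W/m²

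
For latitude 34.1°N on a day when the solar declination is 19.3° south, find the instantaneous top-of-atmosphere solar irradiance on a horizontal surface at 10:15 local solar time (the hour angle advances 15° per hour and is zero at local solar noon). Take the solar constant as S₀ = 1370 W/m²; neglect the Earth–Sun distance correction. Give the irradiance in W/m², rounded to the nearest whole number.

706 W/m²

Hour angle H = 15° × (10.25 − 12) = -26.25°.
With φ = 34.1°, δ = -19.3°, H = -26.25°: sin φ sin δ = -0.1853, cos φ cos δ cos H = 0.7009, so cos θ_z = 0.5156.
Top-of-atmosphere irradiance = S₀ cos θ_z = 1370 × 0.5156 = 706.37 W/m².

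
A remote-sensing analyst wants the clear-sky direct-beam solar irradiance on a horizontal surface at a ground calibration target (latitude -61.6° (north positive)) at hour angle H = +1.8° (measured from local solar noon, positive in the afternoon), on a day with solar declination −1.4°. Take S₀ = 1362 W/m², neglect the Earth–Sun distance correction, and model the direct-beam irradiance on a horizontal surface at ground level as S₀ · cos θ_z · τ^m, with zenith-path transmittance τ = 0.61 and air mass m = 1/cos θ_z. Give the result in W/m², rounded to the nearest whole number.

250 W/m²

cos θ_z = sin(-61.6°) sin(-1.4°) + cos(-61.6°) cos(-1.4°) cos(1.80°) = 0.0215 + 0.4752 = 0.4967.
Air mass m = 1/cos θ_z = 1/0.4967 = 2.013; τ^m = 0.61^2.013 = 0.3697.
Surface direct beam = 1362 × 0.4967 × 0.3697 = 250.10 W/m².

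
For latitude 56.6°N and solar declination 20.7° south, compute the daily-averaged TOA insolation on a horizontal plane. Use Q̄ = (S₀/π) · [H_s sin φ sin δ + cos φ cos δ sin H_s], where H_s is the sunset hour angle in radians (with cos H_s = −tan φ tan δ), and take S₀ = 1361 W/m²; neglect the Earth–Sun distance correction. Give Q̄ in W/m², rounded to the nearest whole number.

60 W/m²

The sunset hour angle satisfies cos H_s = −tan φ tan δ = 0.5731, giving H_s = 55.03°. In radians, H_s = 0.9605.
H_s sin φ sin δ = 0.9605 × 0.8348 × -0.3535 = -0.2834.
cos φ cos δ sin H_s = 0.5505 × 0.9354 × 0.8195 = 0.4220.
Q̄ = (1361/π) × (-0.2834 + 0.4220) = 433.22 × 0.1386 = 60.04 W/m².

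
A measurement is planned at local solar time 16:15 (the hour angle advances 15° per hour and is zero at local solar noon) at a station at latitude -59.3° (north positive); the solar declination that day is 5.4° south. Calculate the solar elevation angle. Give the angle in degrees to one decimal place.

Hour angle H = 15° × (16.25 − 12) = 63.75°.
With φ = -59.3°, δ = -5.4°, H = 63.75°: sin φ sin δ = 0.0809, cos φ cos δ cos H = 0.2248, so cos θ_z = 0.3057.
θ_z = arccos(0.3057) = 72.20°, so the elevation is 90° − 72.20° = 17.80°.

17.8°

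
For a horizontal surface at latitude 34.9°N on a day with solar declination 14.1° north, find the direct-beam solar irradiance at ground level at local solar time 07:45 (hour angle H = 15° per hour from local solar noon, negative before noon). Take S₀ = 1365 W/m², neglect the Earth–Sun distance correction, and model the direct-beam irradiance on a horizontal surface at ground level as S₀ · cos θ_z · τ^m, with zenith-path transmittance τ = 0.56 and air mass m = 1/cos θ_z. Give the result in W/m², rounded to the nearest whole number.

206 W/m²

Hour angle H = 15° × (7.75 − 12) = -63.75°.
cos θ_z = sin(34.9°) sin(14.1°) + cos(34.9°) cos(14.1°) cos(-63.75°) = 0.1394 + 0.3518 = 0.4912.
Air mass m = 1/cos θ_z = 1/0.4912 = 2.036; τ^m = 0.56^2.036 = 0.3071.
Surface direct beam = 1365 × 0.4912 × 0.3071 = 205.91 W/m².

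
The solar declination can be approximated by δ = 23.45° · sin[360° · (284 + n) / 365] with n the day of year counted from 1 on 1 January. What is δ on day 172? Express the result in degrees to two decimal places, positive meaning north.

+23.45°

360 × (284 + 172) / 365 = 449.753°; sin(449.753°) = 1.0000.
δ = 23.45 × 1.0000 = 23.450° ≈ +23.45°.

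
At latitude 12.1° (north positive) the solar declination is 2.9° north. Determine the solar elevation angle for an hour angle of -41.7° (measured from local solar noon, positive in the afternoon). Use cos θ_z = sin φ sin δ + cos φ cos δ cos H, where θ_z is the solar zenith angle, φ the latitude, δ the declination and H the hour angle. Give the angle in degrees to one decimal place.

47.7°

cos θ_z = sin(12.1°) sin(2.9°) + cos(12.1°) cos(2.9°) cos(-41.70°) = 0.0106 + 0.7291 = 0.7397.
θ_z = arccos(0.7397) = 42.29°, so the elevation is 90° − 42.29° = 47.71°.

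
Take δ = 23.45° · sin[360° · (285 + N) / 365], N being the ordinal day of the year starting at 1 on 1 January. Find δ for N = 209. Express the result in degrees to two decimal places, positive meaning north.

+18.67°

360 × (285 + 209) / 365 = 487.233°; sin(487.233°) = 0.7962.
δ = 23.45 × 0.7962 = 18.671° ≈ +18.67°.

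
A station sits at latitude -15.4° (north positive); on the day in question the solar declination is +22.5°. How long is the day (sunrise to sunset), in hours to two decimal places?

The sunset hour angle satisfies cos H_s = −tan φ tan δ = 0.1141, giving H_s = 83.45°.
Day length = 2 H_s / 15° h⁻¹ = 166.90° / 15 = 11.127 h.

11.13 hours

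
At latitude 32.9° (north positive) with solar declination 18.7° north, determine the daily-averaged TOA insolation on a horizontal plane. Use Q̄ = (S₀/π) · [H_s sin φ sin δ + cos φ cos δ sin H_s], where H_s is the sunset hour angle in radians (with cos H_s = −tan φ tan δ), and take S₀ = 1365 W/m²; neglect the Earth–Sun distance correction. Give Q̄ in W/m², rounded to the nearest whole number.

−tan φ tan δ = −(0.6469)(0.3385) = -0.2190; H_s = arccos(-0.2190) = 102.65°. In radians, H_s = 1.7916.
H_s sin φ sin δ = 1.7916 × 0.5432 × 0.3206 = 0.3120.
cos φ cos δ sin H_s = 0.8396 × 0.9472 × 0.9757 = 0.7759.
Q̄ = (1365/π) × (0.3120 + 0.7759) = 434.49 × 1.0879 = 472.68 W/m².

473 W/m²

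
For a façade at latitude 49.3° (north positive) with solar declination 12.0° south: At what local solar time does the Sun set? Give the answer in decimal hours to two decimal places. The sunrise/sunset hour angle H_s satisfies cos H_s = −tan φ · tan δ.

17.05 h

−tan φ tan δ = −(1.1626)(-0.2126) = 0.2472; H_s = arccos(0.2472) = 75.69°.
Sunset is at 12 + H_s/15 = 12 + 5.046 = 17.046 h local solar time.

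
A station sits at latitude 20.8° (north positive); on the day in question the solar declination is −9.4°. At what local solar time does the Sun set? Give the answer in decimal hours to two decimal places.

The sunset hour angle satisfies cos H_s = −tan φ tan δ = 0.0629, giving H_s = 86.39°.
Sunset is at 12 + H_s/15 = 12 + 5.759 = 17.759 h local solar time.

17.76 h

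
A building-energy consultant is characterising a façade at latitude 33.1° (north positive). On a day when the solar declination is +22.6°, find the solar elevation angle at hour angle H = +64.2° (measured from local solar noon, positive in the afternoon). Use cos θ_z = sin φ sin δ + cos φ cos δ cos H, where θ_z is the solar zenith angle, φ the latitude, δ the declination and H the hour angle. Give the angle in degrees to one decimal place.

With φ = 33.1°, δ = 22.6°, H = 64.20°: sin φ sin δ = 0.2099, cos φ cos δ cos H = 0.3366, so cos θ_z = 0.5465.
θ_z = arccos(0.5465) = 56.87°, so the elevation is 90° − 56.87° = 33.13°.

33.1°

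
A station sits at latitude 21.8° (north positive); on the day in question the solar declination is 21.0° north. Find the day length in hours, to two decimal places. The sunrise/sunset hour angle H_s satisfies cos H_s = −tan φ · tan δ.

13.18 hours

The sunset hour angle satisfies cos H_s = −tan φ tan δ = -0.1535, giving H_s = 98.83°.
Day length = 2 H_s / 15° h⁻¹ = 197.66° / 15 = 13.177 h.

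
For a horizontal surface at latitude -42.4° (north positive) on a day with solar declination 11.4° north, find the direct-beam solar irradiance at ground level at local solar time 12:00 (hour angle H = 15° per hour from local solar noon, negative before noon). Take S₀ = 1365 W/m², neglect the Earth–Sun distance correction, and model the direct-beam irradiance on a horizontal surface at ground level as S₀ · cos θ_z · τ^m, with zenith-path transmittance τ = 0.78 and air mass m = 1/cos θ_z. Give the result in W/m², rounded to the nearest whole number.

529 W/m²

Hour angle H = 15° × (12 − 12) = 0.00°.
With φ = -42.4°, δ = 11.4°, H = 0.00°: sin φ sin δ = -0.1333, cos φ cos δ cos H = 0.7239, so cos θ_z = 0.5906.
Air mass m = 1/cos θ_z = 1/0.5906 = 1.693; τ^m = 0.78^1.693 = 0.6566.
Surface direct beam = 1365 × 0.5906 × 0.6566 = 529.33 W/m².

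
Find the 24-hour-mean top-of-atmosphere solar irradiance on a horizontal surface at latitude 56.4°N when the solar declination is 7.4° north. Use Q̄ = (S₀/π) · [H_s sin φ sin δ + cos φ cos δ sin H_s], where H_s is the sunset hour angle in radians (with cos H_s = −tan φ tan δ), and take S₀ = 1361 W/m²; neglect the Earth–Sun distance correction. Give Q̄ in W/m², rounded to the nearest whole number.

−tan φ tan δ = −(1.5051)(0.1299) = -0.1955; H_s = arccos(-0.1955) = 101.27°. In radians, H_s = 1.7675.
H_s sin φ sin δ = 1.7675 × 0.8329 × 0.1288 = 0.1896.
cos φ cos δ sin H_s = 0.5534 × 0.9917 × 0.9807 = 0.5382.
Q̄ = (1361/π) × (0.1896 + 0.5382) = 433.22 × 0.7278 = 315.30 W/m².

315 W/m²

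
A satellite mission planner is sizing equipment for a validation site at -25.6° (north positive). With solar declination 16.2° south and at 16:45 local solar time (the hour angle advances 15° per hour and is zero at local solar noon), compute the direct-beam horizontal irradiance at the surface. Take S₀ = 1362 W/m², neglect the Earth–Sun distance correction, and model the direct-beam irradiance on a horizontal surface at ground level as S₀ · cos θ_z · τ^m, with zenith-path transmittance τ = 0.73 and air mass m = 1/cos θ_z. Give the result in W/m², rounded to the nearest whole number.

Hour angle H = 15° × (16.75 − 12) = 71.25°.
With φ = -25.6°, δ = -16.2°, H = 71.25°: sin φ sin δ = 0.1205, cos φ cos δ cos H = 0.2784, so cos θ_z = 0.3989.
Air mass m = 1/cos θ_z = 1/0.3989 = 2.507; τ^m = 0.73^2.507 = 0.4543.
Surface direct beam = 1362 × 0.3989 × 0.4543 = 246.82 W/m².

247 W/m²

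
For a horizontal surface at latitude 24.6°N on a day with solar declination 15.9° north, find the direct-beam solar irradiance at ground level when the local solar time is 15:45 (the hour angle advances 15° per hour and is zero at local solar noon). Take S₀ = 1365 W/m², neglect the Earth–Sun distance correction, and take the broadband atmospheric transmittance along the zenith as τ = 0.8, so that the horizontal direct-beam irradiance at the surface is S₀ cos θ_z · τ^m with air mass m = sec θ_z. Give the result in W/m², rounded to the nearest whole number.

Hour angle H = 15° × (15.75 − 12) = 56.25°.
cos θ_z = sin(24.6°) sin(15.9°) + cos(24.6°) cos(15.9°) cos(56.25°) = 0.1140 + 0.4858 = 0.5998.
Air mass m = 1/cos θ_z = 1/0.5998 = 1.667; τ^m = 0.8^1.667 = 0.6894.
Surface direct beam = 1365 × 0.5998 × 0.6894 = 564.43 W/m².

564 W/m²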